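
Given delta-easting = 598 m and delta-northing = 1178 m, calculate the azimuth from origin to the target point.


az = atan2(598, 1178) = 26.9 deg
adjusted to 0-360: 26.9 degrees

26.9 degrees


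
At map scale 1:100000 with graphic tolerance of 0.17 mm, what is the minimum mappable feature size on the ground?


ground = 0.17 mm * 100000 / 1000 = 17.0 m

17.0 m


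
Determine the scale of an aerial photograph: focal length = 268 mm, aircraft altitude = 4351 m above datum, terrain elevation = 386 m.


scale = f / (H - h) = 268 mm / 3965 m = 268 / 3965000 = 1:14795

1:14795


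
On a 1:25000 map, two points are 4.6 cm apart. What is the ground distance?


ground = 4.6 cm * 25000 / 100 = 1150.0 m = 1.15 km

1.15 km


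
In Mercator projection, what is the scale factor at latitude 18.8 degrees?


SF = 1 / cos(18.8) = 1 / 0.946649 = 1.056

1.056


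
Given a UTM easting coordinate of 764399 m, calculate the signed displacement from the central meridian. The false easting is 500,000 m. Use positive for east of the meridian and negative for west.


displacement = 764399 - 500000 = 264399 m

264399 m


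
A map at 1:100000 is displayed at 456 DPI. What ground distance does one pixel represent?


pixel_cm = 2.54 / 456 ≈ 0.00557 cm
ground = pixel_cm * 100000 / 100 = 2.54 * 100000 / (456 * 100) = 254000 / 45600 ≈ 5.57 m

5.57 m


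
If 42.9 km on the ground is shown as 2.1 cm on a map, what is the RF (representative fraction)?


ground = 42.9 km = 4290000 cm; RF denominator = ground / map = 4290000 / 2.1 ≈ 2042857; RF = 1:2042857

1:2042857


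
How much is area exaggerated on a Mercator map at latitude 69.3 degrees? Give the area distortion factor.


area_distortion = 1/cos^2(69.3) = 8.004

8.004


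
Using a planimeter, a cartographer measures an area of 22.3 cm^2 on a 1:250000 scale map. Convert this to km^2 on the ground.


ground_area = 22.3 * (250000/100)^2 = 139375000.0 m^2 = 139.375 km^2

139.375 km^2


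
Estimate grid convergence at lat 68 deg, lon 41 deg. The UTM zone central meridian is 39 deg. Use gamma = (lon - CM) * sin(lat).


gamma = (41 - 39) * sin(68) = 2 * 0.927184 = 1.854 degrees

1.854 degrees


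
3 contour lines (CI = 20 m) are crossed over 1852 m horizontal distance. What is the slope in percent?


elevation change = 3 * 20 = 60 m
slope = 60 / 1852 * 100 = 3.2%

3.2%


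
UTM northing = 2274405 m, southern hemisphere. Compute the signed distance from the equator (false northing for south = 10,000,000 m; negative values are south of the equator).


For southern: actual = 2274405 - 10000000 = -7725595 m

-7725595 m


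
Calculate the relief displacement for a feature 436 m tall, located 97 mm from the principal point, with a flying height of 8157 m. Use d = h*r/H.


d = h * r / H = 436 * 97 / 8157 = 5.18 mm

5.18 mm


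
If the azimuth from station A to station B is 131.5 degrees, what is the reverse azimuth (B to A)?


back azimuth = (131.5 + 180) mod 360 = 311.5 degrees

311.5 degrees


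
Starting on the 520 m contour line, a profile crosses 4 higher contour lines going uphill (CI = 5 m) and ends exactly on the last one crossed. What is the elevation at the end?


elevation = 520 + 4 * 5 = 540 m

540 m


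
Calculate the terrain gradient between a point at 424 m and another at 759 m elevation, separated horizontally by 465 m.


gradient = (759 - 424) / 465 = 335 / 465 = 0.7204

0.7204


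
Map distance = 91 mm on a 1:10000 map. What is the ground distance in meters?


ground = 91 mm * 10000 / 1000 = 910.0 m

910.0 m


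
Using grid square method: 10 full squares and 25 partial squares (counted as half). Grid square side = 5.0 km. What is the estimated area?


effective squares = 10 + 25 * 0.5 = 22.5
area = 22.5 * 25.0 = 562.5 km^2

562.5 km^2


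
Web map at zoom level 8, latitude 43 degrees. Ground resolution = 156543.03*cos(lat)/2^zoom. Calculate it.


res = 156543.03 * cos(43) / 2^8 = 156543.03 * 0.7313537 / 256 = 447.22 m/pixel

447.22 m/pixel


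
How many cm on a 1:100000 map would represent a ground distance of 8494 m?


map_cm = 8494 * 100 / 100000 = 8.494 cm ≈ 8.49 cm

8.49 cm


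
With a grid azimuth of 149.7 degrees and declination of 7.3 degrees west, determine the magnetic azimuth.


magnetic azimuth = grid azimuth - declination (east +ve)
mag_az = 149.7 - -7.3 = 157.0 degrees

157.0 degrees


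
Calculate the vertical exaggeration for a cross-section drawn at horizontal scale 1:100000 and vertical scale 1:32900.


VE = horizontal_scale / vertical_scale = 100000 / 32900 ≈ 3.0

3.0x


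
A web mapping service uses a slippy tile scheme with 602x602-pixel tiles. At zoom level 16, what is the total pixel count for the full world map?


tiles per axis = 2^16 = 65536
total tiles = 65536^2 = 4294967296
pixels per axis = 65536 * 602 = 39452672
total pixels = 39452672^2 = 1556513327939584

1556513327939584 pixels


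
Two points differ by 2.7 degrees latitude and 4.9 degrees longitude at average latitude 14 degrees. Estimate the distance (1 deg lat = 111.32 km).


dlat_km = 2.7 * 111.32 = 300.564
dlon_km = 4.9 * 111.32 * cos(14) ≈ 529.265
dist = sqrt(300.564^2 + 529.265^2) ≈ 608.7 km

608.7 km


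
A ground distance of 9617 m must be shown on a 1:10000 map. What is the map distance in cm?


map_cm = 9617 * 100 / 10000 = 96.17 cm

96.17 cm


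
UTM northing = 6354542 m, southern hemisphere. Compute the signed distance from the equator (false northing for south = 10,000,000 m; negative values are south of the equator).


For southern: actual = 6354542 - 10000000 = -3645458 m

-3645458 m


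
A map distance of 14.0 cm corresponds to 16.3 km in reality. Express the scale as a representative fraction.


ground = 16.3 km = 1630000 cm; RF denominator = ground / map = 1630000 / 14.0 ≈ 116429; RF = 1:116429

1:116429


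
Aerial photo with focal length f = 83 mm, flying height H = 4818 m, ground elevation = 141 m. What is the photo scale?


scale = f / (H - h) = 83 mm / 4677 m = 83 / 4677000 = 1:56349

1:56349


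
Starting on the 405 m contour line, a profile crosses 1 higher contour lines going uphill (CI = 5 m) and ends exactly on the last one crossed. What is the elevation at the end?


elevation = 405 + 1 * 5 = 410 m

410 m


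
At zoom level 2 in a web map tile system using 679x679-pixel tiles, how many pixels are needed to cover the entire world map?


tiles per axis = 2^2 = 4
total tiles = 4^2 = 16
pixels per axis = 4 * 679 = 2716
total pixels = 2716^2 = 7376656

7376656 pixels


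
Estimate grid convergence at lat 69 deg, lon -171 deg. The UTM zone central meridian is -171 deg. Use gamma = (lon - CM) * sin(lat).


gamma = (-171 - -171) * sin(69) = 0 * 0.93358 = 0.0 degrees

0.0 degrees


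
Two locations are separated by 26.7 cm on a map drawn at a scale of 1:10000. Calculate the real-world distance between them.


ground = 26.7 cm * 10000 / 100 = 2670.0 m = 2.67 km

2.67 km


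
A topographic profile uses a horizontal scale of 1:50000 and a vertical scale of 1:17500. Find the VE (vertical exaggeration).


VE = horizontal_scale / vertical_scale = 50000 / 17500 ≈ 2.9

2.9x


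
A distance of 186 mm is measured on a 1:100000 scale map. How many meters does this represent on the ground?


ground = 186 mm * 100000 / 1000 = 18600.0 m

18600.0 m


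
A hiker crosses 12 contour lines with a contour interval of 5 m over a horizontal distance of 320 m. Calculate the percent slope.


elevation change = 12 * 5 = 60 m
slope = 60 / 320 * 100 = 18.8%

18.8%


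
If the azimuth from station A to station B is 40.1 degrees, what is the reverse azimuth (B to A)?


back azimuth = (40.1 + 180) mod 360 = 220.1 degrees

220.1 degrees


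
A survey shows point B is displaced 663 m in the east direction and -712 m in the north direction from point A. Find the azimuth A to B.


az = atan2(663, -712) = 137.0 deg
adjusted to 0-360: 137.0 degrees

137.0 degrees


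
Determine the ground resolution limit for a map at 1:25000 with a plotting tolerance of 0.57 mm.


ground = 0.57 mm * 25000 / 1000 = 14.25 m

14.25 m


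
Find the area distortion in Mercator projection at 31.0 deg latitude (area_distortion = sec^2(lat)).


area_distortion = 1/cos^2(31.0) = 1.361

1.361


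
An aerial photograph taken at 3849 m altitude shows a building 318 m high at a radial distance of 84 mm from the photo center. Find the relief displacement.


d = h * r / H = 318 * 84 / 3849 = 6.94 mm

6.94 mm


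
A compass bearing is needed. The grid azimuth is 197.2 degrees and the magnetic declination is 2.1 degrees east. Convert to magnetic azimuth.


magnetic azimuth = grid azimuth - declination (east +ve)
mag_az = 197.2 - 2.1 = 195.1 degrees

195.1 degrees


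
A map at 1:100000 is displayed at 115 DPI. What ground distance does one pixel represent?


pixel_cm = 2.54 / 115 ≈ 0.022087 cm
ground = pixel_cm * 100000 / 100 = 2.54 * 100000 / (115 * 100) = 254000 / 11500 ≈ 22.09 m

22.09 m


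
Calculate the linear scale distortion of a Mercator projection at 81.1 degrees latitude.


SF = 1 / cos(81.1) = 1 / 0.15471 = 6.464

6.464


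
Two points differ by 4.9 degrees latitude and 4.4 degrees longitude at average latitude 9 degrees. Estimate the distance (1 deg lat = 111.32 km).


dlat_km = 4.9 * 111.32 = 545.468
dlon_km = 4.4 * 111.32 * cos(9) ≈ 483.778
dist = sqrt(545.468^2 + 483.778^2) ≈ 729.1 km

729.1 km


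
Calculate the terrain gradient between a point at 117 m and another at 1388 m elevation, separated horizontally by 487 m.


gradient = (1388 - 117) / 487 = 1271 / 487 = 2.6099

2.6099


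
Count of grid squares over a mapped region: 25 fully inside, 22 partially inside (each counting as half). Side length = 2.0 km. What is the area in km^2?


effective squares = 25 + 22 * 0.5 = 36.0
area = 36.0 * 4.0 = 144.0 km^2

144.0 km^2


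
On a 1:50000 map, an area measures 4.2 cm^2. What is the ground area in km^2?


ground_area = 4.2 * (50000/100)^2 = 1050000.0 m^2 = 1.05 km^2

1.05 km^2


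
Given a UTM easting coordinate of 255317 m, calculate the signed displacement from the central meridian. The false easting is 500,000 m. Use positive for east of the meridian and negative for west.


displacement = 255317 - 500000 = -244683 m

-244683 m


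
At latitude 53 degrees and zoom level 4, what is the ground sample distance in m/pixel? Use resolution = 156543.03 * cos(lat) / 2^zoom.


res = 156543.03 * cos(53) / 2^4 = 156543.03 * 0.60181502 / 16 = 5888.12 m/pixel

5888.12 m/pixel


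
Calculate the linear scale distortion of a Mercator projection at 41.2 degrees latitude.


SF = 1 / cos(41.2) = 1 / 0.752415 = 1.329

1.329


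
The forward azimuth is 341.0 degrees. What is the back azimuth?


back azimuth = (341.0 + 180) mod 360 = 161.0 degrees

161.0 degrees


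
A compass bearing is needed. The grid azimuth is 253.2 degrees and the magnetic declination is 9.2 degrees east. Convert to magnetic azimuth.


magnetic azimuth = grid azimuth - declination (east +ve)
mag_az = 253.2 - 9.2 = 244.0 degrees

244.0 degrees


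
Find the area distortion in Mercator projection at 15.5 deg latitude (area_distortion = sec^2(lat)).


area_distortion = 1/cos^2(15.5) = 1.077

1.077


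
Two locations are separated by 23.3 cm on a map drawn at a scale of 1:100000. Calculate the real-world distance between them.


ground = 23.3 cm * 100000 / 100 = 23300.0 m = 23.3 km

23.3 km


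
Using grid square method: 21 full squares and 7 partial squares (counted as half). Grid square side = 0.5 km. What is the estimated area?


effective squares = 21 + 7 * 0.5 = 24.5
area = 24.5 * 0.25 = 6.125 km^2

6.125 km^2


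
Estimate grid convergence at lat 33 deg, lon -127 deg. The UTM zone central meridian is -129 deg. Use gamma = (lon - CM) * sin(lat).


gamma = (-127 - -129) * sin(33) = 2 * 0.544639 = 1.089 degrees

1.089 degrees


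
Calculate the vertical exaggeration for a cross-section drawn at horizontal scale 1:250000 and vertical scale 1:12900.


VE = horizontal_scale / vertical_scale = 250000 / 12900 ≈ 19.4

19.4x


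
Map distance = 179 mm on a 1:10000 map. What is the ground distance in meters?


ground = 179 mm * 10000 / 1000 = 1790.0 m

1790.0 m


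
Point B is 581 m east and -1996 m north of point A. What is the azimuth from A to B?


az = atan2(581, -1996) = 163.8 deg
adjusted to 0-360: 163.8 degrees

163.8 degrees


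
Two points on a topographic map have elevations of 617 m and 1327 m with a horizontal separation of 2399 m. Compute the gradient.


gradient = (1327 - 617) / 2399 = 710 / 2399 = 0.296

0.296


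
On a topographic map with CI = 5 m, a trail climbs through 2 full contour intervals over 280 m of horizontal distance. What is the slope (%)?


elevation change = 2 * 5 = 10 m
slope = 10 / 280 * 100 = 3.6%

3.6%


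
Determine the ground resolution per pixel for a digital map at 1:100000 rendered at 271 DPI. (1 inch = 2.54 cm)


pixel_cm = 2.54 / 271 ≈ 0.009373 cm
ground = pixel_cm * 100000 / 100 = 2.54 * 100000 / (271 * 100) = 254000 / 27100 ≈ 9.37 m

9.37 m


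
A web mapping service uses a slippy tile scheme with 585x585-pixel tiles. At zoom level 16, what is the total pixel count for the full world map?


tiles per axis = 2^16 = 65536
total tiles = 65536^2 = 4294967296
pixels per axis = 65536 * 585 = 38338560
total pixels = 38338560^2 = 1469845182873600

1469845182873600 pixels


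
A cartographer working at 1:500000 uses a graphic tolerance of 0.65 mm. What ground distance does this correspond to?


ground = 0.65 mm * 500000 / 1000 = 325.0 m

325.0 m


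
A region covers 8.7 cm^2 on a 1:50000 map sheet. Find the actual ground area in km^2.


ground_area = 8.7 * (50000/100)^2 = 2175000.0 m^2 = 2.175 km^2

2.175 km^2


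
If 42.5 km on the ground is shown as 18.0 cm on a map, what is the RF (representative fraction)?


ground = 42.5 km = 4250000 cm; RF denominator = ground / map = 4250000 / 18.0 ≈ 236111; RF = 1:236111

1:236111


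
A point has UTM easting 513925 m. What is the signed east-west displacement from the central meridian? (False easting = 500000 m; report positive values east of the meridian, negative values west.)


displacement = 513925 - 500000 = 13925 m

13925 m


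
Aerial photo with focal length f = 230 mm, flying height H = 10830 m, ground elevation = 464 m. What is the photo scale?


scale = f / (H - h) = 230 mm / 10366 m = 230 / 10366000 = 1:45070

1:45070


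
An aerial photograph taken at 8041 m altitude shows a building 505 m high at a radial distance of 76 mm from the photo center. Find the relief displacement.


d = h * r / H = 505 * 76 / 8041 = 4.77 mm

4.77 mm


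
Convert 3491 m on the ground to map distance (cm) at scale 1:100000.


map_cm = 3491 * 100 / 100000 = 3.491 cm ≈ 3.49 cm

3.49 cm


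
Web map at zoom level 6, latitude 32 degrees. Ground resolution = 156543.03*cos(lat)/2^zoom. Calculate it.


res = 156543.03 * cos(32) / 2^6 = 156543.03 * 0.8480481 / 64 = 2074.31 m/pixel

2074.31 m/pixel


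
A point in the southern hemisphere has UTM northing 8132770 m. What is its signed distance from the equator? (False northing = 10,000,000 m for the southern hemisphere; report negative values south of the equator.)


For southern: actual = 8132770 - 10000000 = -1867230 m

-1867230 m


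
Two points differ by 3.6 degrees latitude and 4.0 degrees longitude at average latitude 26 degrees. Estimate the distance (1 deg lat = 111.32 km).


dlat_km = 3.6 * 111.32 = 400.752
dlon_km = 4.0 * 111.32 * cos(26) ≈ 400.215
dist = sqrt(400.752^2 + 400.215^2) ≈ 566.4 km

566.4 km


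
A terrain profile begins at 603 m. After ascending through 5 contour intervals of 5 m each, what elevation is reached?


elevation = 603 + 5 * 5 = 628 m

628 m


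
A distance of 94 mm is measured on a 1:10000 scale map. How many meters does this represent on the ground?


ground = 94 mm * 10000 / 1000 = 940.0 m

940.0 m


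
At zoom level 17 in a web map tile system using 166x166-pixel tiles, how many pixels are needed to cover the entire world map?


tiles per axis = 2^17 = 131072
total tiles = 131072^2 = 17179869184
pixels per axis = 131072 * 166 = 21757952
total pixels = 21757952^2 = 473408475234304

473408475234304 pixels


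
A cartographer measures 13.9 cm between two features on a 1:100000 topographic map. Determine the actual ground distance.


ground = 13.9 cm * 100000 / 100 = 13900.0 m = 13.9 km

13.9 km


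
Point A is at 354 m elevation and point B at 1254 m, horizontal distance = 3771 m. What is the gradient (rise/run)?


gradient = (1254 - 354) / 3771 = 900 / 3771 = 0.2387

0.2387


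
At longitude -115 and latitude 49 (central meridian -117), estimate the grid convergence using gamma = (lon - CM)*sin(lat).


gamma = (-115 - -117) * sin(49) = 2 * 0.75471 = 1.509 degrees

1.509 degrees


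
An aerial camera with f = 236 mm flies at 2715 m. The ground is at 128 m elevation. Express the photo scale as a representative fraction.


scale = f / (H - h) = 236 mm / 2587 m = 236 / 2587000 = 1:10962

1:10962


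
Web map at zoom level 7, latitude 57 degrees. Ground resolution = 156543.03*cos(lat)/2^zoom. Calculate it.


res = 156543.03 * cos(57) / 2^7 = 156543.03 * 0.54463904 / 128 = 666.09 m/pixel

666.09 m/pixel


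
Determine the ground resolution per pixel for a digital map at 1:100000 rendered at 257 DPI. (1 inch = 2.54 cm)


pixel_cm = 2.54 / 257 ≈ 0.009883 cm
ground = pixel_cm * 100000 / 100 = 2.54 * 100000 / (257 * 100) = 254000 / 25700 ≈ 9.88 m

9.88 m


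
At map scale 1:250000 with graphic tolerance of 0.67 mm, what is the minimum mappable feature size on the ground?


ground = 0.67 mm * 250000 / 1000 = 167.5 m

167.5 m


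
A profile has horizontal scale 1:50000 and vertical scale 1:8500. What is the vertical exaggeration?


VE = horizontal_scale / vertical_scale = 50000 / 8500 ≈ 5.9

5.9x


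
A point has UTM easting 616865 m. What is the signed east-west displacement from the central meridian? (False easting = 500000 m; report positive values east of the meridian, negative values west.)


displacement = 616865 - 500000 = 116865 m

116865 m


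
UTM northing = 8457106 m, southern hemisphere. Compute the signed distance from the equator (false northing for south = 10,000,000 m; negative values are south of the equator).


For southern: actual = 8457106 - 10000000 = -1542894 m

-1542894 m


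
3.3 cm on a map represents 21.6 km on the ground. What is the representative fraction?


ground = 21.6 km = 2160000 cm; RF denominator = ground / map = 2160000 / 3.3 ≈ 654545; RF = 1:654545

1:654545


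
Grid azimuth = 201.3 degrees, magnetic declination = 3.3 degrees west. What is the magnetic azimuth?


magnetic azimuth = grid azimuth - declination (east +ve)
mag_az = 201.3 - -3.3 = 204.6 degrees

204.6 degrees


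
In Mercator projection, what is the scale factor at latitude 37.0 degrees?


SF = 1 / cos(37.0) = 1 / 0.798636 = 1.252

1.252


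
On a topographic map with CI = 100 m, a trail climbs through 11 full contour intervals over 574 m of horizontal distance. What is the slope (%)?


elevation change = 11 * 100 = 1100 m
slope = 1100 / 574 * 100 = 191.6%

191.6%


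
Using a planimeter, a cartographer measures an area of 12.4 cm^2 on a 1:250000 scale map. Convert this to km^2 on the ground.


ground_area = 12.4 * (250000/100)^2 = 77500000.0 m^2 = 77.5 km^2

77.5 km^2


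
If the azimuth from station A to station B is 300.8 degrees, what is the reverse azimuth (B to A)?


back azimuth = (300.8 + 180) mod 360 = 120.8 degrees

120.8 degrees


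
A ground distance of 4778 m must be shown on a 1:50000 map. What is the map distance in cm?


map_cm = 4778 * 100 / 50000 = 9.556 cm ≈ 9.56 cm

9.56 cm


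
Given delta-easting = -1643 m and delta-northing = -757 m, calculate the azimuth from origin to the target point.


az = atan2(-1643, -757) = -114.7 deg
adjusted to 0-360: 245.3 degrees

245.3 degrees


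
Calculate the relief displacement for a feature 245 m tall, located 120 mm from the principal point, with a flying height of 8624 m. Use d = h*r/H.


d = h * r / H = 245 * 120 / 8624 = 3.41 mm

3.41 mm


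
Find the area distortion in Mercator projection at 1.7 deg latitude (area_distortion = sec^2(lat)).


area_distortion = 1/cos^2(1.7) = 1.001

1.001


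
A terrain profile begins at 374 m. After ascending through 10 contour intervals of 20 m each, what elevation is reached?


elevation = 374 + 10 * 20 = 574 m

574 m


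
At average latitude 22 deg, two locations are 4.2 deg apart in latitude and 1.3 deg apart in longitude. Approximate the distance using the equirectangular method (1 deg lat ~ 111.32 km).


dlat_km = 4.2 * 111.32 = 467.544
dlon_km = 1.3 * 111.32 * cos(22) ≈ 134.178
dist = sqrt(467.544^2 + 134.178^2) ≈ 486.4 km

486.4 km


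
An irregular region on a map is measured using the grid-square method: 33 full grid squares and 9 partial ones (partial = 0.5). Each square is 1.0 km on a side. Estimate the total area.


effective squares = 33 + 9 * 0.5 = 37.5
area = 37.5 * 1.0 = 37.5 km^2

37.5 km^2


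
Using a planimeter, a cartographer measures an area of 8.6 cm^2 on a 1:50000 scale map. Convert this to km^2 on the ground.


ground_area = 8.6 * (50000/100)^2 = 2150000.0 m^2 = 2.15 km^2

2.15 km^2


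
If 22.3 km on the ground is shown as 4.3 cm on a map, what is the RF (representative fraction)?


ground = 22.3 km = 2230000 cm; RF denominator = ground / map = 2230000 / 4.3 ≈ 518605; RF = 1:518605

1:518605


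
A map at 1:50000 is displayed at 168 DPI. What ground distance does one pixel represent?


pixel_cm = 2.54 / 168 ≈ 0.015119 cm
ground = pixel_cm * 50000 / 100 = 2.54 * 50000 / (168 * 100) = 127000 / 16800 ≈ 7.56 m

7.56 m


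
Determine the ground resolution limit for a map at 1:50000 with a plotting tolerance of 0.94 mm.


ground = 0.94 mm * 50000 / 1000 = 47.0 m

47.0 m


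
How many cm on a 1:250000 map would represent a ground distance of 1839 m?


map_cm = 1839 * 100 / 250000 = 0.7356 cm ≈ 0.74 cm

0.74 cm


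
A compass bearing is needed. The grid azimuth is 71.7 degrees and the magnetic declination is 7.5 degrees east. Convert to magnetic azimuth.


magnetic azimuth = grid azimuth - declination (east +ve)
mag_az = 71.7 - 7.5 = 64.2 degrees

64.2 degrees


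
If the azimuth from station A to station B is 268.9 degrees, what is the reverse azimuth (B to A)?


back azimuth = (268.9 + 180) mod 360 = 88.9 degrees

88.9 degrees


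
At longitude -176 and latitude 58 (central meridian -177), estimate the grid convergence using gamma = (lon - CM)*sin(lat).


gamma = (-176 - -177) * sin(58) = 1 * 0.848048 = 0.848 degrees

0.848 degrees


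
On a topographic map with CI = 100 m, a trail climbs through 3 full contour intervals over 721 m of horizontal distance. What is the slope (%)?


elevation change = 3 * 100 = 300 m
slope = 300 / 721 * 100 = 41.6%

41.6%


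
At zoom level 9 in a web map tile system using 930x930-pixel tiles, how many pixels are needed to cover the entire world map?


tiles per axis = 2^9 = 512
total tiles = 512^2 = 262144
pixels per axis = 512 * 930 = 476160
total pixels = 476160^2 = 226728345600

226728345600 pixels


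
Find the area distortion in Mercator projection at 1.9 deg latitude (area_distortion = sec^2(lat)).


area_distortion = 1/cos^2(1.9) = 1.001

1.001


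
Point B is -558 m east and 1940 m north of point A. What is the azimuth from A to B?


az = atan2(-558, 1940) = -16.0 deg
adjusted to 0-360: 344.0 degrees

344.0 degrees


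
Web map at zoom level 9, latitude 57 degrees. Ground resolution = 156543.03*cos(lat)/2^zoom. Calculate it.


res = 156543.03 * cos(57) / 2^9 = 156543.03 * 0.54463904 / 512 = 166.52 m/pixel

166.52 m/pixel


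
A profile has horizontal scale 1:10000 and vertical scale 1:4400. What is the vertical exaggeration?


VE = horizontal_scale / vertical_scale = 10000 / 4400 ≈ 2.3

2.3x


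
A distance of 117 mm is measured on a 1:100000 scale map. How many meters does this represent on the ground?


ground = 117 mm * 100000 / 1000 = 11700.0 m

11700.0 m


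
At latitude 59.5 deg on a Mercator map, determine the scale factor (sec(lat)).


SF = 1 / cos(59.5) = 1 / 0.507538 = 1.97

1.97


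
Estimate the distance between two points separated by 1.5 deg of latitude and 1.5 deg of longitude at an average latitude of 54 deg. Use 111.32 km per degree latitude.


dlat_km = 1.5 * 111.32 = 166.98
dlon_km = 1.5 * 111.32 * cos(54) ≈ 98.148
dist = sqrt(166.98^2 + 98.148^2) ≈ 193.7 km

193.7 km


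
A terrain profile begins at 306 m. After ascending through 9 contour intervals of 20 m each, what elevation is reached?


elevation = 306 + 9 * 20 = 486 m

486 m


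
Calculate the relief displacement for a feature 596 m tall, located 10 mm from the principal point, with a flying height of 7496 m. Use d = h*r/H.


d = h * r / H = 596 * 10 / 7496 = 0.8 mm

0.8 mm


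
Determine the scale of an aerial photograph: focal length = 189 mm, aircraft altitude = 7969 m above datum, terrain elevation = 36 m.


scale = f / (H - h) = 189 mm / 7933 m = 189 / 7933000 = 1:41974

1:41974


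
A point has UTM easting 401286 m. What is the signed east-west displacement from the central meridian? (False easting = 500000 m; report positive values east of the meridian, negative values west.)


displacement = 401286 - 500000 = -98714 m

-98714 m


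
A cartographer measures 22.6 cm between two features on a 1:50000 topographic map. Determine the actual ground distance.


ground = 22.6 cm * 50000 / 100 = 11300.0 m = 11.3 km

11.3 km


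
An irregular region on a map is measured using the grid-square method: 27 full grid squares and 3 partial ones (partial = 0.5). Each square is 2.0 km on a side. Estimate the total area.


effective squares = 27 + 3 * 0.5 = 28.5
area = 28.5 * 4.0 = 114.0 km^2

114.0 km^2


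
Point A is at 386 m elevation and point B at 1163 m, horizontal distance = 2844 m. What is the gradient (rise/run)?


gradient = (1163 - 386) / 2844 = 777 / 2844 = 0.2732

0.2732


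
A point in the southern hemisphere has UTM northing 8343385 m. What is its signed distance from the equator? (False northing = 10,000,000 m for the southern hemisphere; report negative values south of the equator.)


For southern: actual = 8343385 - 10000000 = -1656615 m

-1656615 m


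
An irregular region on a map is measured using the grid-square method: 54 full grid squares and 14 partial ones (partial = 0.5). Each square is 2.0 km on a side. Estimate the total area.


effective squares = 54 + 14 * 0.5 = 61.0
area = 61.0 * 4.0 = 244.0 km^2

244.0 km^2


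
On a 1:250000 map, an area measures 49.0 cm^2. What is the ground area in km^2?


ground_area = 49.0 * (250000/100)^2 = 306250000.0 m^2 = 306.25 km^2

306.25 km^2


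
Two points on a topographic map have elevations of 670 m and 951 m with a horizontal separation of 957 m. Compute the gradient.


gradient = (951 - 670) / 957 = 281 / 957 = 0.2936

0.2936


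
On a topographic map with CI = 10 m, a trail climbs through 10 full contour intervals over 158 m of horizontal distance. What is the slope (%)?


elevation change = 10 * 10 = 100 m
slope = 100 / 158 * 100 = 63.3%

63.3%


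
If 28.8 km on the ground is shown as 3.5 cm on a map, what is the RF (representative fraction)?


ground = 28.8 km = 2880000 cm; RF denominator = ground / map = 2880000 / 3.5 ≈ 822857; RF = 1:822857

1:822857


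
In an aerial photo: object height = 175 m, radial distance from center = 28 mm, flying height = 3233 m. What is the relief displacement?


d = h * r / H = 175 * 28 / 3233 = 1.52 mm

1.52 mm


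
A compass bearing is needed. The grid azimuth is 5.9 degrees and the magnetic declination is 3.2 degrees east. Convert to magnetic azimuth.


magnetic azimuth = grid azimuth - declination (east +ve)
mag_az = 5.9 - 3.2 = 2.7 degrees

2.7 degrees


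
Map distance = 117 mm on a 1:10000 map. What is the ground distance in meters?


ground = 117 mm * 10000 / 1000 = 1170.0 m

1170.0 m


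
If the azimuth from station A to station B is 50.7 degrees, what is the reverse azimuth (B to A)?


back azimuth = (50.7 + 180) mod 360 = 230.7 degrees

230.7 degrees


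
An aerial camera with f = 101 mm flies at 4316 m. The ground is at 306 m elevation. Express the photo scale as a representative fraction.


scale = f / (H - h) = 101 mm / 4010 m = 101 / 4010000 = 1:39703

1:39703


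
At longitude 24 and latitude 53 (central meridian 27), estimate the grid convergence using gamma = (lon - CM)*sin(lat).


gamma = (24 - 27) * sin(53) = -3 * 0.798636 = -2.396 degrees

-2.396 degrees


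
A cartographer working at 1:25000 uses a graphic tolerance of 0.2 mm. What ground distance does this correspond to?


ground = 0.2 mm * 25000 / 1000 = 5.0 m

5.0 m


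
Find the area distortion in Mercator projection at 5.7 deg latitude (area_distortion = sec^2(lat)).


area_distortion = 1/cos^2(5.7) = 1.01

1.01


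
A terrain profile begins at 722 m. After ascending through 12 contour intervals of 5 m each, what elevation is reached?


elevation = 722 + 12 * 5 = 782 m

782 m


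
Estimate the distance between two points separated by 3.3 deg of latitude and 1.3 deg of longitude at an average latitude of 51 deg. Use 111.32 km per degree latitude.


dlat_km = 3.3 * 111.32 = 367.356
dlon_km = 1.3 * 111.32 * cos(51) ≈ 91.073
dist = sqrt(367.356^2 + 91.073^2) ≈ 378.5 km

378.5 km


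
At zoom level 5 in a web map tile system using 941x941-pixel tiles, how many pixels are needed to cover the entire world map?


tiles per axis = 2^5 = 32
total tiles = 32^2 = 1024
pixels per axis = 32 * 941 = 30112
total pixels = 30112^2 = 906732544

906732544 pixels


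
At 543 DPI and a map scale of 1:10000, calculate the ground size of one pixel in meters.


pixel_cm = 2.54 / 543 ≈ 0.004678 cm
ground = pixel_cm * 10000 / 100 = 2.54 * 10000 / (543 * 100) = 25400 / 54300 ≈ 0.47 m

0.47 m


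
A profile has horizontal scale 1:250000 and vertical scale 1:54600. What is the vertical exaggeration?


VE = horizontal_scale / vertical_scale = 250000 / 54600 ≈ 4.6

4.6x


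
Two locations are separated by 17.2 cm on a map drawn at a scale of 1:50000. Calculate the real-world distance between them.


ground = 17.2 cm * 50000 / 100 = 8600.0 m = 8.6 km

8.6 km


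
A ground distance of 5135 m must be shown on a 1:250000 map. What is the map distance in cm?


map_cm = 5135 * 100 / 250000 = 2.054 cm ≈ 2.05 cm

2.05 cm


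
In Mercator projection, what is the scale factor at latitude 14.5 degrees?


SF = 1 / cos(14.5) = 1 / 0.968148 = 1.033

1.033


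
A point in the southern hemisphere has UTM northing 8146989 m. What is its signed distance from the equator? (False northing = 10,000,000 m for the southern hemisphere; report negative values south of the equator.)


For southern: actual = 8146989 - 10000000 = -1853011 m

-1853011 m


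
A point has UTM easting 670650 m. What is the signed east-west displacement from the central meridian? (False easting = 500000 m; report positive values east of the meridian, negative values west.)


displacement = 670650 - 500000 = 170650 m

170650 m


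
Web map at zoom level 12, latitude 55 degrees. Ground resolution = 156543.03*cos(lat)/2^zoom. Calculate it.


res = 156543.03 * cos(55) / 2^12 = 156543.03 * 0.57357644 / 4096 = 21.92 m/pixel

21.92 m/pixel


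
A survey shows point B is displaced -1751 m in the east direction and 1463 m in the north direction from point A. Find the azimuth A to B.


az = atan2(-1751, 1463) = -50.1 deg
adjusted to 0-360: 309.9 degrees

309.9 degrees


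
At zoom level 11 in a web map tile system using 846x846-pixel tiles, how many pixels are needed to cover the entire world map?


tiles per axis = 2^11 = 2048
total tiles = 2048^2 = 4194304
pixels per axis = 2048 * 846 = 1732608
total pixels = 1732608^2 = 3001930481664

3001930481664 pixels


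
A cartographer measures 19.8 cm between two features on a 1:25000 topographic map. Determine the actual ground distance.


ground = 19.8 cm * 25000 / 100 = 4950.0 m = 4.95 km

4.95 km


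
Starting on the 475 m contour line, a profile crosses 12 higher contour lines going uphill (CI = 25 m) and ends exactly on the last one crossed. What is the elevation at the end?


elevation = 475 + 12 * 25 = 775 m

775 m


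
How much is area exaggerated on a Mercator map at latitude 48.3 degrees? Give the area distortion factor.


area_distortion = 1/cos^2(48.3) = 2.26

2.26


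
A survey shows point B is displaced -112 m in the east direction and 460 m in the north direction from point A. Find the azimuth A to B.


az = atan2(-112, 460) = -13.7 deg
adjusted to 0-360: 346.3 degrees

346.3 degrees


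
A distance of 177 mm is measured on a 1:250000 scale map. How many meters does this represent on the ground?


ground = 177 mm * 250000 / 1000 = 44250.0 m

44250.0 m


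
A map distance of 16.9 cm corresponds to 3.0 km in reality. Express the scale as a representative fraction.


ground = 3.0 km = 300000 cm; RF denominator = ground / map = 300000 / 16.9 ≈ 17751; RF = 1:17751

1:17751


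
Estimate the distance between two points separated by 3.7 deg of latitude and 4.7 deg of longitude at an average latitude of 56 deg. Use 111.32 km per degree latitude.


dlat_km = 3.7 * 111.32 = 411.884
dlon_km = 4.7 * 111.32 * cos(56) ≈ 292.572
dist = sqrt(411.884^2 + 292.572^2) ≈ 505.2 km

505.2 km


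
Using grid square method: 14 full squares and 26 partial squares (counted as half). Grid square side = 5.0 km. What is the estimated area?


effective squares = 14 + 26 * 0.5 = 27.0
area = 27.0 * 25.0 = 675.0 km^2

675.0 km^2


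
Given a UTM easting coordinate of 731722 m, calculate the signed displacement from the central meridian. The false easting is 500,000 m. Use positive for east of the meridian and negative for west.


displacement = 731722 - 500000 = 231722 m

231722 m


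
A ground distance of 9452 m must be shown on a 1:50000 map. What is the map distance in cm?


map_cm = 9452 * 100 / 50000 = 18.904 cm ≈ 18.9 cm

18.9 cm


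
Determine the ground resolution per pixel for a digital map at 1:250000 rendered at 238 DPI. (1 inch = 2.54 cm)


pixel_cm = 2.54 / 238 ≈ 0.010672 cm
ground = pixel_cm * 250000 / 100 = 2.54 * 250000 / (238 * 100) = 635000 / 23800 ≈ 26.68 m

26.68 m


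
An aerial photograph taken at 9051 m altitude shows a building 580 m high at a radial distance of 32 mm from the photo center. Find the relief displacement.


d = h * r / H = 580 * 32 / 9051 = 2.05 mm

2.05 mm


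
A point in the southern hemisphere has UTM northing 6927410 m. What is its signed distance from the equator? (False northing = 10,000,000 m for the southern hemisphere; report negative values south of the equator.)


For southern: actual = 6927410 - 10000000 = -3072590 m

-3072590 m


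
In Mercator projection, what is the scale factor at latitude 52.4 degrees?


SF = 1 / cos(52.4) = 1 / 0.610145 = 1.639

1.639


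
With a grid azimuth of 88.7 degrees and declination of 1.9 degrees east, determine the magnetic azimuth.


magnetic azimuth = grid azimuth - declination (east +ve)
mag_az = 88.7 - 1.9 = 86.8 degrees

86.8 degrees


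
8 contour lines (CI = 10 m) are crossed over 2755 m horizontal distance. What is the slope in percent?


elevation change = 8 * 10 = 80 m
slope = 80 / 2755 * 100 = 2.9%

2.9%


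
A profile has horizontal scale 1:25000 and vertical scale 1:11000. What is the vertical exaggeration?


VE = horizontal_scale / vertical_scale = 25000 / 11000 ≈ 2.3

2.3x


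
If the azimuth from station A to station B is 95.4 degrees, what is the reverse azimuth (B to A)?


back azimuth = (95.4 + 180) mod 360 = 275.4 degrees

275.4 degrees


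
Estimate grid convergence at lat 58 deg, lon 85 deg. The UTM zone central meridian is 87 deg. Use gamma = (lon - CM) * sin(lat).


gamma = (85 - 87) * sin(58) = -2 * 0.848048 = -1.696 degrees

-1.696 degrees


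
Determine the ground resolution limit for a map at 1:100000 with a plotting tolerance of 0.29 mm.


ground = 0.29 mm * 100000 / 1000 = 29.0 m

29.0 m


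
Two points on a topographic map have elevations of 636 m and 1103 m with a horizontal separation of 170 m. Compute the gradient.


gradient = (1103 - 636) / 170 = 467 / 170 = 2.7471

2.7471


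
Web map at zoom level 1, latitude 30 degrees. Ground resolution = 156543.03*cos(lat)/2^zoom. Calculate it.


res = 156543.03 * cos(30) / 2^1 = 156543.03 * 0.8660254 / 2 = 67785.12 m/pixel

67785.12 m/pixel


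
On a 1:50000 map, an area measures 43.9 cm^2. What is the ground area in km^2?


ground_area = 43.9 * (50000/100)^2 = 10975000.0 m^2 = 10.975 km^2

10.975 km^2


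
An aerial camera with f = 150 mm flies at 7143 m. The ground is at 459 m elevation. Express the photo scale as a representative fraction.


scale = f / (H - h) = 150 mm / 6684 m = 150 / 6684000 = 1:44560

1:44560


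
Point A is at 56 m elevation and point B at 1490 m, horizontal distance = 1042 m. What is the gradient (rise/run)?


gradient = (1490 - 56) / 1042 = 1434 / 1042 = 1.3762

1.3762


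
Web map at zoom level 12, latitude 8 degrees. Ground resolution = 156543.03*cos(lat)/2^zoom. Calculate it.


res = 156543.03 * cos(8) / 2^12 = 156543.03 * 0.99026807 / 4096 = 37.85 m/pixel

37.85 m/pixel


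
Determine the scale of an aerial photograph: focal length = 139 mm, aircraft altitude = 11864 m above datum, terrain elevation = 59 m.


scale = f / (H - h) = 139 mm / 11805 m = 139 / 11805000 = 1:84928

1:84928


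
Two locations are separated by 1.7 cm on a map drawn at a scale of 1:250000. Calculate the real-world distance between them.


ground = 1.7 cm * 250000 / 100 = 4250.0 m = 4.25 km

4.25 km


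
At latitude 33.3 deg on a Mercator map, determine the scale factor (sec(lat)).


SF = 1 / cos(33.3) = 1 / 0.835807 = 1.196

1.196


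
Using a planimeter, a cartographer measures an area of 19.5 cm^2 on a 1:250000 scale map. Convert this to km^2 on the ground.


ground_area = 19.5 * (250000/100)^2 = 121875000.0 m^2 = 121.875 km^2

121.875 km^2


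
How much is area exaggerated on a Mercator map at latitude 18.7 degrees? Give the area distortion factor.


area_distortion = 1/cos^2(18.7) = 1.115

1.115


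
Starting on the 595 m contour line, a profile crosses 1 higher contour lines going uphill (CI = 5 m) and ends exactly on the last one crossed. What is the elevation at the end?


elevation = 595 + 1 * 5 = 600 m

600 m


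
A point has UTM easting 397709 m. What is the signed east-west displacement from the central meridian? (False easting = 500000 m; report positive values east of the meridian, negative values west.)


displacement = 397709 - 500000 = -102291 m

-102291 m


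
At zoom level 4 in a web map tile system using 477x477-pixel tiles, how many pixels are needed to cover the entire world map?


tiles per axis = 2^4 = 16
total tiles = 16^2 = 256
pixels per axis = 16 * 477 = 7632
total pixels = 7632^2 = 58247424

58247424 pixels


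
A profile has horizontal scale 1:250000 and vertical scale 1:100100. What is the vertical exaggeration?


VE = horizontal_scale / vertical_scale = 250000 / 100100 ≈ 2.5

2.5x
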